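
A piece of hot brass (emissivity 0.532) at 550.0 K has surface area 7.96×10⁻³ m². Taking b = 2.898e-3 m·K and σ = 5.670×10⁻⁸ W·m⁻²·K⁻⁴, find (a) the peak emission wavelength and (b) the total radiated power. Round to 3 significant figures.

(a) λ_max = b/T = 2.898×10⁻³/550.0 = 5.269×10⁻⁶ m = 5.27 μm.
Area A = 7.96×10⁻³ m².
(b) P = εσAT⁴ = 0.532×5.670×10⁻⁸×7.96×10⁻³×(550.0)⁴ = 22.0 W.

λ_max ≈ 5.27 μm; P ≈ 22.0 W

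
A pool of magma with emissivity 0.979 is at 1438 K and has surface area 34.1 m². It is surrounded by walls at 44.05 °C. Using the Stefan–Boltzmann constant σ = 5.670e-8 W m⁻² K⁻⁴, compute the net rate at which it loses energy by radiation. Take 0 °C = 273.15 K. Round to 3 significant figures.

Surroundings: T = 44.05 °C + 273.15 = 317.20 K.
Area A = 34.1 m².
Net radiated power P_net = εσA(T⁴ − T₀⁴) = 0.979×5.670×10⁻⁸×34.1×(1438⁴ − 317.20⁴).
T⁴ − T₀⁴ = 4.27598×10¹² − 1.01235×10¹⁰ = 4.26586×10¹² K⁴, so P_net = 8.07×10⁶ W.

Net loss ≈ 8.07×10⁶ W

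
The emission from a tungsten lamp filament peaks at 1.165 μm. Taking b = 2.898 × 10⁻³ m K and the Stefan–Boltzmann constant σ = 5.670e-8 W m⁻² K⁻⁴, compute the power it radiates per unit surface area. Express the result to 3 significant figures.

Wien's law: T = b/λ_max = 2.898×10⁻³/1.165×10⁻⁶ = 2487.55 K.
Then I = σT⁴ = 5.670×10⁻⁸×(2487.55)⁴ = 2.17×10⁶ W/m².

I ≈ 2.17×10⁶ W/m²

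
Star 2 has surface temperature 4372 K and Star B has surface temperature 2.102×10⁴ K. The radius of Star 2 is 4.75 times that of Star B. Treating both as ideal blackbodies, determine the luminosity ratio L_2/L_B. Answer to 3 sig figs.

L_2/L_B ≈ 0.0422

L ∝ R²T⁴, so L_2/L_B = (R_2/R_B)²(T_2/T_B)⁴ = (4.75)² × (4372/2.102×10⁴)⁴ = 22.5625 × 1.87150×10⁻³ = 0.0422.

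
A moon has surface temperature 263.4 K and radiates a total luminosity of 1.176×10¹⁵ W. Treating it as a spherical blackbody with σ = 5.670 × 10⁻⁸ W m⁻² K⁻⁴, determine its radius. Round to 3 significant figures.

L = 4πR²σT⁴ ⇒ R = √(L/(4πσT⁴)).
σT⁴ = 272.927 W/m², so R = √(1.176×10¹⁵/(4π×272.927)) = 5.86×10⁵ m.

R ≈ 5.86×10⁵ m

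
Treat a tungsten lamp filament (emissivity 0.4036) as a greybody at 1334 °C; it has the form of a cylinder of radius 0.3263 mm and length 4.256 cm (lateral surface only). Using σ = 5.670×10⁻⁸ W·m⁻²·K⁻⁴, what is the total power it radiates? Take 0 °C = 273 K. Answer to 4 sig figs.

T = 1334 °C + 273 = 1607 K.
Lateral area A = 2πrL = 2π×3.263×10⁻⁴×0.04256 = 8.72567×10⁻⁵ m².
P = εσAT⁴ = 0.4036 × 5.670×10⁻⁸ × 8.72567×10⁻⁵ × (1607)⁴ = 13.32 W.

P ≈ 13.32 W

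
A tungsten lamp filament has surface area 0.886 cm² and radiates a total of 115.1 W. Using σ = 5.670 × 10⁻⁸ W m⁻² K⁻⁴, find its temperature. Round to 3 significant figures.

T ≈ 2.19×10³ K

Area A = 0.886 cm² = 8.86×10⁻⁵ m².
P = σAT⁴ ⇒ T = (P/(σA))^(1/4) = (115.1/(5.670×10⁻⁸×8.86×10⁻⁵))^(1/4) = 2.19×10³ K.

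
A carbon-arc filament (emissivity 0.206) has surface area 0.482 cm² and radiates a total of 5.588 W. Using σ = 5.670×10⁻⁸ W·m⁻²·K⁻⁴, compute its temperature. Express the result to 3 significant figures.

T ≈ 1.77×10³ K

Area A = 0.482 cm² = 4.82×10⁻⁵ m².
P = εσAT⁴ ⇒ T = (P/(εσA))^(1/4) = (5.588/(0.206×5.670×10⁻⁸×4.82×10⁻⁵))^(1/4) = 1.77×10³ K.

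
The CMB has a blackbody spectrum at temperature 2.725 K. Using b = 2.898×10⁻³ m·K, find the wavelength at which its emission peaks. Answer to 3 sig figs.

Wien's displacement law: λ_max = b/T = (2.898×10⁻³ m·K)/(2.725 K) = 1.063×10⁻³ m.
That is 1.06 mm, in the microwave range.

λ_max ≈ 1.06 mm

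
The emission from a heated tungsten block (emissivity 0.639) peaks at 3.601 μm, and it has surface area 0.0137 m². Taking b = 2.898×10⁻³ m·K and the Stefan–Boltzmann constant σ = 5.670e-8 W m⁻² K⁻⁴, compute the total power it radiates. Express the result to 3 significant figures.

P ≈ 208 W

Wien's law: T = b/λ_max = 2.898×10⁻³/3.601×10⁻⁶ = 804.776 K.
Area A = 0.0137 m².
Then P = εσAT⁴ = 0.639×5.670×10⁻⁸×0.0137×(804.776)⁴ = 208 W.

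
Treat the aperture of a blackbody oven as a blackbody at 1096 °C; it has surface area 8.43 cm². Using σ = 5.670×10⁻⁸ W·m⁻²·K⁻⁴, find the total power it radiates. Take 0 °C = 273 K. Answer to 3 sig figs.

P ≈ 168 W

T = 1096 °C + 273 = 1369 K.
Area A = 8.43 cm² = 8.43×10⁻⁴ m².
P = σAT⁴ = 5.670×10⁻⁸ × 8.43×10⁻⁴ × (1369)⁴ = 168 W.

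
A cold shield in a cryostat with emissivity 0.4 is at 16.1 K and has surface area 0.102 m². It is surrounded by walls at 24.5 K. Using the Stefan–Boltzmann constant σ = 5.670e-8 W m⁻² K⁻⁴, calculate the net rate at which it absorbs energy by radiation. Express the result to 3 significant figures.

Net gain ≈ 6.78×10⁻⁴ W

Area A = 0.102 m².
Net radiated power P_net = εσA(T⁴ − T₀⁴) = 0.4×5.670×10⁻⁸×0.102×(16.1⁴ − 24.5⁴).
T⁴ − T₀⁴ = 67189.8 − 3.60300×10⁵ = -2.93110×10⁵ K⁴, so P_net = -6.78×10⁻⁴ W — negative, meaning a net gain of 6.78×10⁻⁴ W.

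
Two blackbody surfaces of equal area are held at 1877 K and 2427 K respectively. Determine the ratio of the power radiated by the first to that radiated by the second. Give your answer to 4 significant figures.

With equal areas, P₁/P₂ = (T₁/T₂)⁴ = (1877/2427)⁴ = 0.3577.

P₁/P₂ ≈ 0.3577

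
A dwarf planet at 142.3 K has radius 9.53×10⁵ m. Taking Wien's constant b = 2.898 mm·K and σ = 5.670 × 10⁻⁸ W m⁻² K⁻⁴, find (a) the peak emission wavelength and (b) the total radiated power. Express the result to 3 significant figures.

λ_max ≈ 20.4 μm; P ≈ 2.65×10¹⁴ W

(a) λ_max = b/T = 2.898×10⁻³/142.3 = 2.037×10⁻⁵ m = 20.4 μm.
Surface area A = 4πR² = 4π(9.53×10⁵ m)² = 1.14129×10¹³ m².
(b) P = σAT⁴ = 5.670×10⁻⁸×1.14129×10¹³×(142.3)⁴ = 2.65×10¹⁴ W.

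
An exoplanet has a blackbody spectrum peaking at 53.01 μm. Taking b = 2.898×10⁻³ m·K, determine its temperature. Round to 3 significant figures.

T ≈ 54.7 K

Wien's law gives T = b/λ_max = (2.898×10⁻³ m·K)/(5.301×10⁻⁵ m) = 54.7 K.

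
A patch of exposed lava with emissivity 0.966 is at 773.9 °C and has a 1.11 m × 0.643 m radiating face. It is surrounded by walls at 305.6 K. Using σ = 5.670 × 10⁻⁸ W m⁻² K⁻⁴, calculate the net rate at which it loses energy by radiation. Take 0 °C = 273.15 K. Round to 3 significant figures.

Net loss ≈ 4.66×10⁴ W

T = 773.9 °C + 273.15 = 1047.05 K.
Area A = 1.11 × 0.643 = 0.71373 m².
Net radiated power P_net = εσA(T⁴ − T₀⁴) = 0.966×5.670×10⁻⁸×0.71373×(1047.05⁴ − 305.6⁴).
T⁴ − T₀⁴ = 1.20190×10¹² − 8.72195×10⁹ = 1.19318×10¹² K⁴, so P_net = 4.66×10⁴ W.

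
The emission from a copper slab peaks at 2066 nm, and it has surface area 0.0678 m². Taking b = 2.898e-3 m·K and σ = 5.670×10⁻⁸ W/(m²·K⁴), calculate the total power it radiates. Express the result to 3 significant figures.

P ≈ 1.49×10⁴ W

Wien's law: T = b/λ_max = 2.898×10⁻³/2.066×10⁻⁶ = 1402.71 K.
Area A = 0.0678 m².
Then P = σAT⁴ = 5.670×10⁻⁸×0.0678×(1402.71)⁴ = 1.49×10⁴ W.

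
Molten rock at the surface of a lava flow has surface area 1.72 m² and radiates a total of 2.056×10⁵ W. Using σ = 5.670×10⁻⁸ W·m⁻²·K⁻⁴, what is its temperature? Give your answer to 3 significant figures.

Area A = 1.72 m².
P = σAT⁴ ⇒ T = (P/(σA))^(1/4) = (2.056×10⁵/(5.670×10⁻⁸×1.72))^(1/4) = 1.20×10³ K.

T ≈ 1.20×10³ K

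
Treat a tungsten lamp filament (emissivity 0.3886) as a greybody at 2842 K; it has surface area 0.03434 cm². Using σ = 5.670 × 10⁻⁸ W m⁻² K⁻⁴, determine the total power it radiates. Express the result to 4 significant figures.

Area A = 0.03434 cm² = 3.434×10⁻⁶ m².
P = εσAT⁴ = 0.3886 × 5.670×10⁻⁸ × 3.434×10⁻⁶ × (2842)⁴ = 4.936 W.

P ≈ 4.936 W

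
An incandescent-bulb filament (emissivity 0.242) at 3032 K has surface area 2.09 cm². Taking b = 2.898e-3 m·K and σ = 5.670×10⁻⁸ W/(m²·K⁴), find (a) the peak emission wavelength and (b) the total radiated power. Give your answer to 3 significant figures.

λ_max ≈ 0.956 μm; P ≈ 242 W

(a) λ_max = b/T = 2.898×10⁻³/3032 = 9.558×10⁻⁷ m = 0.956 μm.
Area A = 2.09 cm² = 2.09×10⁻⁴ m².
(b) P = εσAT⁴ = 0.242×5.670×10⁻⁸×2.09×10⁻⁴×(3032)⁴ = 242 W.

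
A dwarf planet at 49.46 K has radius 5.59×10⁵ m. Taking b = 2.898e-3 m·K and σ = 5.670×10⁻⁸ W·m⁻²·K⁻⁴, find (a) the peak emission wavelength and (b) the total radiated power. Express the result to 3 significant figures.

λ_max ≈ 58.6 μm; P ≈ 1.33×10¹² W

(a) λ_max = b/T = 2.898×10⁻³/49.46 = 5.859×10⁻⁵ m = 58.6 μm.
Surface area A = 4πR² = 4π(5.59×10⁵ m)² = 3.92675×10¹² m².
(b) P = σAT⁴ = 5.670×10⁻⁸×3.92675×10¹²×(49.46)⁴ = 1.33×10¹² W.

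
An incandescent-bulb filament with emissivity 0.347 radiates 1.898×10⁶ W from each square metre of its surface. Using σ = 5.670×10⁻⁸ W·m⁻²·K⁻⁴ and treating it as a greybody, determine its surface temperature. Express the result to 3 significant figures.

I = εσT⁴, so T = (I/εσ)^(1/4) = (1.898×10⁶/(0.347×5.670×10⁻⁸))^(1/4) = 3.13×10³ K.

T ≈ 3.13×10³ K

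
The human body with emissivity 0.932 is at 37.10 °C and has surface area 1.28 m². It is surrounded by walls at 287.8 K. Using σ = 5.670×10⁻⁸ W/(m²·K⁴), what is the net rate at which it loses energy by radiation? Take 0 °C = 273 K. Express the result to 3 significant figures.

Net loss ≈ 161 W

T = 37.10 °C + 273 = 310.10 K.
Area A = 1.28 m².
Net radiated power P_net = εσA(T⁴ − T₀⁴) = 0.932×5.670×10⁻⁸×1.28×(310.10⁴ − 287.8⁴).
T⁴ − T₀⁴ = 9.24713×10⁹ − 6.86062×10⁹ = 2.38651×10⁹ K⁴, so P_net = 161 W.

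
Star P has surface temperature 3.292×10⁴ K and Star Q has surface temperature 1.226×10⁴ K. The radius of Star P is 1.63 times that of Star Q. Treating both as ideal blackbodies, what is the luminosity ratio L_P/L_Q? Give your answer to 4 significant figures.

L_P/L_Q ≈ 138.1

L ∝ R²T⁴, so L_P/L_Q = (R_P/R_Q)²(T_P/T_Q)⁴ = (1.63)² × (3.292×10⁴/1.226×10⁴)⁴ = 2.6569 × 51.9849 = 138.1.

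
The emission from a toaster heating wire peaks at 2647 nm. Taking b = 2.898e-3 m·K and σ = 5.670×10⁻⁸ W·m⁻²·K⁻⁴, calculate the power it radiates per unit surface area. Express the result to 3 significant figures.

I ≈ 8.15×10⁴ W/m²

Wien's law: T = b/λ_max = 2.898×10⁻³/2.647×10⁻⁶ = 1094.82 K.
Then I = σT⁴ = 5.670×10⁻⁸×(1094.82)⁴ = 8.15×10⁴ W/m².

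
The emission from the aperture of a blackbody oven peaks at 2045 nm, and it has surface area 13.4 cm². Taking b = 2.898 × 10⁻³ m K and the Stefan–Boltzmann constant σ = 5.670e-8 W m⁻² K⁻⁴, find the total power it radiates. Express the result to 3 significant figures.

P ≈ 306 W

Wien's law: T = b/λ_max = 2.898×10⁻³/2.045×10⁻⁶ = 1417.11 K.
Area A = 13.4 cm² = 1.34×10⁻³ m².
Then P = σAT⁴ = 5.670×10⁻⁸×1.34×10⁻³×(1417.11)⁴ = 306 W.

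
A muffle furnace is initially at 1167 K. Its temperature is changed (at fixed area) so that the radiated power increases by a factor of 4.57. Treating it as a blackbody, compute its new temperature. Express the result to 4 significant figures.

P ∝ T⁴, so T₂/T₁ = (P₂/P₁)^(1/4) = (4.57)^(1/4) = 1.46211.
T₂ = 1167 × 1.46211 = 1706 K.

T₂ ≈ 1706 K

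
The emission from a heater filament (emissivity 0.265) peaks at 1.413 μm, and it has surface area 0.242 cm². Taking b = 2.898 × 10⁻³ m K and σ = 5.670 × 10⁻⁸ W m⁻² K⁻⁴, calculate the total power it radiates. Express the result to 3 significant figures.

Wien's law: T = b/λ_max = 2.898×10⁻³/1.413×10⁻⁶ = 2050.96 K.
Area A = 0.242 cm² = 2.42×10⁻⁵ m².
Then P = εσAT⁴ = 0.265×5.670×10⁻⁸×2.42×10⁻⁵×(2050.96)⁴ = 6.43 W.

P ≈ 6.43 W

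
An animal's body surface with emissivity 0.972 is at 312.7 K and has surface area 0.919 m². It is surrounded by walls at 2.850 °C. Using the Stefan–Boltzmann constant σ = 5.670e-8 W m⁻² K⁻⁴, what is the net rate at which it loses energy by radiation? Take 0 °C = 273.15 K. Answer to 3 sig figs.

Surroundings: T = 2.850 °C + 273.15 = 276.000 K.
Area A = 0.919 m².
Net radiated power P_net = εσA(T⁴ − T₀⁴) = 0.972×5.670×10⁻⁸×0.919×(312.7⁴ − 276.000⁴).
T⁴ − T₀⁴ = 9.56118×10⁹ − 5.80278×10⁹ = 3.75840×10⁹ K⁴, so P_net = 190 W.

Net loss ≈ 190 W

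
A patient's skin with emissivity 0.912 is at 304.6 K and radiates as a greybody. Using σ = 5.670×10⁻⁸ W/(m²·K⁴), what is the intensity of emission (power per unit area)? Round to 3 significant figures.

Stefan–Boltzmann: I = εσT⁴ = 0.912 × 5.670×10⁻⁸ × (304.6)⁴ = 445 W/m².

I ≈ 445 W/m²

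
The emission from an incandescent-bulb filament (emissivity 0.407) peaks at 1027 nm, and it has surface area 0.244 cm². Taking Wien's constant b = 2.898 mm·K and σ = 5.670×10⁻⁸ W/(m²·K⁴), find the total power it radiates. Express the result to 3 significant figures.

P ≈ 35.7 W

Wien's law: T = b/λ_max = 2.898×10⁻³/1.027×10⁻⁶ = 2821.81 K.
Area A = 0.244 cm² = 2.44×10⁻⁵ m².
Then P = εσAT⁴ = 0.407×5.670×10⁻⁸×2.44×10⁻⁵×(2821.81)⁴ = 35.7 W.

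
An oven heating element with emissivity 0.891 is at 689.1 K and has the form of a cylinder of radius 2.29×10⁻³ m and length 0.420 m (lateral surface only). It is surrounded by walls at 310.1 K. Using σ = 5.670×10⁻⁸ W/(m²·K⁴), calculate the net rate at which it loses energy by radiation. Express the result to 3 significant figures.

Net loss ≈ 66.0 W

Lateral area A = 2πrL = 2π×2.29×10⁻³×0.420 = 6.04317×10⁻³ m².
Net radiated power P_net = εσA(T⁴ − T₀⁴) = 0.891×5.670×10⁻⁸×6.04317×10⁻³×(689.1⁴ − 310.1⁴).
T⁴ − T₀⁴ = 2.25491×10¹¹ − 9.24713×10⁹ = 2.16244×10¹¹ K⁴, so P_net = 66.0 W.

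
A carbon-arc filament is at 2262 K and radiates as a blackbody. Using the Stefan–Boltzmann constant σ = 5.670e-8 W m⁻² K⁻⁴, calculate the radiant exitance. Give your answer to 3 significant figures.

Stefan–Boltzmann: I = σT⁴ = 5.670×10⁻⁸ × (2262)⁴ = 1.48×10⁶ W/m².

I ≈ 1.48×10⁶ W/m²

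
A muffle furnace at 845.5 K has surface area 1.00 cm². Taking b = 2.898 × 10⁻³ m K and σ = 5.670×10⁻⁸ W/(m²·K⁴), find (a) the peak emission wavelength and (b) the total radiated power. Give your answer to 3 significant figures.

(a) λ_max = b/T = 2.898×10⁻³/845.5 = 3.428×10⁻⁶ m = 3.43 μm.
Area A = 1.00 cm² = 1.00×10⁻⁴ m².
(b) P = σAT⁴ = 5.670×10⁻⁸×1.00×10⁻⁴×(845.5)⁴ = 2.90 W.

λ_max ≈ 3.43 μm; P ≈ 2.90 W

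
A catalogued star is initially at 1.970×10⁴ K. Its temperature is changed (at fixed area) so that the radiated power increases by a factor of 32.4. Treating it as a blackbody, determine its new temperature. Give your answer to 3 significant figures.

T₂ ≈ 4.70×10⁴ K

P ∝ T⁴, so T₂/T₁ = (P₂/P₁)^(1/4) = (32.4)^(1/4) = 2.38581.
T₂ = 1.970×10⁴ × 2.38581 = 4.70×10⁴ K.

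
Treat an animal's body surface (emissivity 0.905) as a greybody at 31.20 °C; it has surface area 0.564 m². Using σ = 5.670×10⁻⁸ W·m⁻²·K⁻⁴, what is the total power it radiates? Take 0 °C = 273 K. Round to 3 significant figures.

P ≈ 248 W

T = 31.20 °C + 273 = 304.20 K.
Area A = 0.564 m².
P = εσAT⁴ = 0.905 × 5.670×10⁻⁸ × 0.564 × (304.20)⁴ = 248 W.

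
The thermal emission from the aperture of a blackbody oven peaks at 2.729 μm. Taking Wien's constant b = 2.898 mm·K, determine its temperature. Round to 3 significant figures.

T ≈ 1.06×10³ K

Wien's law gives T = b/λ_max = (2.898×10⁻³ m·K)/(2.729×10⁻⁶ m) = 1.06×10³ K.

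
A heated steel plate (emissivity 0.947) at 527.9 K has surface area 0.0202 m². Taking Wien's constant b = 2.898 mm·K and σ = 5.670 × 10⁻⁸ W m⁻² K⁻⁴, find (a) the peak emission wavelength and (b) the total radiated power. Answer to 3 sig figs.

λ_max ≈ 5.49 μm; P ≈ 84.2 W

(a) λ_max = b/T = 2.898×10⁻³/527.9 = 5.490×10⁻⁶ m = 5.49 μm.
Area A = 0.0202 m².
(b) P = εσAT⁴ = 0.947×5.670×10⁻⁸×0.0202×(527.9)⁴ = 84.2 W.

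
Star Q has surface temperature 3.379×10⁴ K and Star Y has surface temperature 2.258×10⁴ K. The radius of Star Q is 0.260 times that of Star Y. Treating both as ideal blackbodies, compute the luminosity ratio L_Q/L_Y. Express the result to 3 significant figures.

L_Q/L_Y ≈ 0.339

L ∝ R²T⁴, so L_Q/L_Y = (R_Q/R_Y)²(T_Q/T_Y)⁴ = (0.260)² × (3.379×10⁴/2.258×10⁴)⁴ = 0.0676 × 5.01484 = 0.339.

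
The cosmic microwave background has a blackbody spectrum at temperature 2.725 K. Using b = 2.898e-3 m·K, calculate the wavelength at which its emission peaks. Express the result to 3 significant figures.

Wien's displacement law: λ_max = b/T = (2.898×10⁻³ m·K)/(2.725 K) = 1.063×10⁻³ m.
That is 1.06 mm, in the microwave range.

λ_max ≈ 1.06 mm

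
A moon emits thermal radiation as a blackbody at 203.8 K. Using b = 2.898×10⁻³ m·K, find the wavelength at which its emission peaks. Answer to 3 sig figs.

λ_max ≈ 14.2 μm

Wien's displacement law: λ_max = b/T = (2.898×10⁻³ m·K)/(203.8 K) = 1.422×10⁻⁵ m.
That is 14.2 μm, in the infrared range.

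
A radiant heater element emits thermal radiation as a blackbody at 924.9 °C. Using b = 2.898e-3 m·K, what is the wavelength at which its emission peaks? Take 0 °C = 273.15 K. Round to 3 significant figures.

T = 924.9 °C + 273.15 = 1198.05 K.
Wien's displacement law: λ_max = b/T = (2.898×10⁻³ m·K)/(1198.05 K) = 2.419×10⁻⁶ m.
That is 2.42 μm, in the infrared range.

λ_max ≈ 2.42 μm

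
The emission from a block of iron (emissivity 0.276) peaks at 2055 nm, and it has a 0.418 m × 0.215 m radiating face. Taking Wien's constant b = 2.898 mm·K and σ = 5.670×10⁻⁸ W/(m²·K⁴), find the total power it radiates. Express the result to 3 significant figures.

P ≈ 5.56×10³ W

Wien's law: T = b/λ_max = 2.898×10⁻³/2.055×10⁻⁶ = 1410.22 K.
Area A = 0.418 × 0.215 = 0.08987 m².
Then P = εσAT⁴ = 0.276×5.670×10⁻⁸×0.08987×(1410.22)⁴ = 5.56×10³ W.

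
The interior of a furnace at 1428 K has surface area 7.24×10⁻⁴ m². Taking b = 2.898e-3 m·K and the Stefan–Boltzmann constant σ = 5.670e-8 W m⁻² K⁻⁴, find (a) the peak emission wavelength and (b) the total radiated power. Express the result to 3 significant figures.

(a) λ_max = b/T = 2.898×10⁻³/1428 = 2.029×10⁻⁶ m = 2.03×10³ nm.
Area A = 7.24×10⁻⁴ m².
(b) P = σAT⁴ = 5.670×10⁻⁸×7.24×10⁻⁴×(1428)⁴ = 171 W.

λ_max ≈ 2.03×10³ nm; P ≈ 171 W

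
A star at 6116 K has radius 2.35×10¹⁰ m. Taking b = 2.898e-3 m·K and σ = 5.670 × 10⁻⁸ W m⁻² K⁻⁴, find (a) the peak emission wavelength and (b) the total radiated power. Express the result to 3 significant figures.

λ_max ≈ 0.474 μm; P ≈ 5.51×10²⁹ W

(a) λ_max = b/T = 2.898×10⁻³/6116 = 4.738×10⁻⁷ m = 0.474 μm.
Surface area A = 4πR² = 4π(2.35×10¹⁰ m)² = 6.93978×10²¹ m².
(b) P = σAT⁴ = 5.670×10⁻⁸×6.93978×10²¹×(6116)⁴ = 5.51×10²⁹ W.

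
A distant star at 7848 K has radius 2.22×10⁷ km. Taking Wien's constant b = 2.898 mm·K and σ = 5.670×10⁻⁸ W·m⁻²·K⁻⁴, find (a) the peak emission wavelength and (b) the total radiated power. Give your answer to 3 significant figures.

(a) λ_max = b/T = 2.898×10⁻³/7848 = 3.693×10⁻⁷ m = 0.369 μm.
Surface area A = 4πR² = 4π(2.22×10¹⁰ m)² = 6.19321×10²¹ m².
(b) P = σAT⁴ = 5.670×10⁻⁸×6.19321×10²¹×(7848)⁴ = 1.33×10³⁰ W.

λ_max ≈ 0.369 μm; P ≈ 1.33×10³⁰ W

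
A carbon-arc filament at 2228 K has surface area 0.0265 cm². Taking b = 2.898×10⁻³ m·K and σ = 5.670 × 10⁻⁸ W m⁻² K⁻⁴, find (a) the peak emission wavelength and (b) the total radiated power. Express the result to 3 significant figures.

λ_max ≈ 1.30×10³ nm; P ≈ 3.70 W

(a) λ_max = b/T = 2.898×10⁻³/2228 = 1.301×10⁻⁶ m = 1.30×10³ nm.
Area A = 0.0265 cm² = 2.65×10⁻⁶ m².
(b) P = σAT⁴ = 5.670×10⁻⁸×2.65×10⁻⁶×(2228)⁴ = 3.70 W.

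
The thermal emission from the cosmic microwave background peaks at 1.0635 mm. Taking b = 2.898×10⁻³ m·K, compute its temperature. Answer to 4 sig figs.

T ≈ 2.725 K

Wien's law gives T = b/λ_max = (2.898×10⁻³ m·K)/(1.0635×10⁻³ m) = 2.725 K.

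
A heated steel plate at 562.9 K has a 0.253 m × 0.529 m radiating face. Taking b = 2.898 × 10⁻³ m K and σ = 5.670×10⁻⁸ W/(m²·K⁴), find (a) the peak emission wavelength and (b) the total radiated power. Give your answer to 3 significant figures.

(a) λ_max = b/T = 2.898×10⁻³/562.9 = 5.148×10⁻⁶ m = 5.15 μm.
Area A = 0.253 × 0.529 = 0.133837 m².
(b) P = σAT⁴ = 5.670×10⁻⁸×0.133837×(562.9)⁴ = 762 W.

λ_max ≈ 5.15 μm; P ≈ 762 W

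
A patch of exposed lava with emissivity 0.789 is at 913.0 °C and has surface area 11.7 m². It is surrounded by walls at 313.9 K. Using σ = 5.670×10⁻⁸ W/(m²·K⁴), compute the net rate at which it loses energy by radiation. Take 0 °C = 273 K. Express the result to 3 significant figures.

T = 913.0 °C + 273 = 1186.0 K.
Area A = 11.7 m².
Net radiated power P_net = εσA(T⁴ − T₀⁴) = 0.789×5.670×10⁻⁸×11.7×(1186.0⁴ − 313.9⁴).
T⁴ − T₀⁴ = 1.97851×10¹² − 9.70879×10⁹ = 1.96880×10¹² K⁴, so P_net = 1.03×10⁶ W.

Net loss ≈ 1.03×10⁶ W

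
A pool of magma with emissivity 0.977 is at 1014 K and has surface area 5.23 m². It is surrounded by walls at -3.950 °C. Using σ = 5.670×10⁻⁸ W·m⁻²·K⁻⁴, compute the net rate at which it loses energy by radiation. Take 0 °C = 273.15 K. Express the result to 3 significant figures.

Net loss ≈ 3.05×10⁵ W

Surroundings: T = -3.950 °C + 273.15 = 269.200 K.
Area A = 5.23 m².
Net radiated power P_net = εσA(T⁴ − T₀⁴) = 0.977×5.670×10⁻⁸×5.23×(1014⁴ − 269.200⁴).
T⁴ − T₀⁴ = 1.05719×10¹² − 5.25170×10⁹ = 1.05194×10¹² K⁴, so P_net = 3.05×10⁵ W.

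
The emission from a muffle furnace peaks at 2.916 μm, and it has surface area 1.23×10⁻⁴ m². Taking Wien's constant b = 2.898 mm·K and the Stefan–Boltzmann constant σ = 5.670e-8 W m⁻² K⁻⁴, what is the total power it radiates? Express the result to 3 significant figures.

P ≈ 6.80 W

Wien's law: T = b/λ_max = 2.898×10⁻³/2.916×10⁻⁶ = 993.827 K.
Area A = 1.23×10⁻⁴ m².
Then P = σAT⁴ = 5.670×10⁻⁸×1.23×10⁻⁴×(993.827)⁴ = 6.80 W.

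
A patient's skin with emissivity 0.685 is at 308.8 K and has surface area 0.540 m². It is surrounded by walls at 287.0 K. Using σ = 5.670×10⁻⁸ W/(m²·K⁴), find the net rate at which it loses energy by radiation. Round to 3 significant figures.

Area A = 0.540 m².
Net radiated power P_net = εσA(T⁴ − T₀⁴) = 0.685×5.670×10⁻⁸×0.540×(308.8⁴ − 287.0⁴).
T⁴ − T₀⁴ = 9.09304×10⁹ − 6.78465×10⁹ = 2.30839×10⁹ K⁴, so P_net = 48.4 W.

Net loss ≈ 48.4 W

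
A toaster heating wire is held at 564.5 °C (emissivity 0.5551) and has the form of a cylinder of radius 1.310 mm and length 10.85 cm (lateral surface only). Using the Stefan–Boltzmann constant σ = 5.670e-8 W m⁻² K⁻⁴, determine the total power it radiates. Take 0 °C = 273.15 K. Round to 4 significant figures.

T = 564.5 °C + 273.15 = 837.65 K.
Lateral area A = 2πrL = 2π×1.310×10⁻³×0.1085 = 8.93061×10⁻⁴ m².
P = εσAT⁴ = 0.5551 × 5.670×10⁻⁸ × 8.93061×10⁻⁴ × (837.65)⁴ = 13.84 W.

P ≈ 13.84 W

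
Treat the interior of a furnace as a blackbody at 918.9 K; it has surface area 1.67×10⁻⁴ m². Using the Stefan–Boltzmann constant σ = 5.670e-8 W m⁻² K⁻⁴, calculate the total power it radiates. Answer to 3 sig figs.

P ≈ 6.75 W

Area A = 1.67×10⁻⁴ m².
P = σAT⁴ = 5.670×10⁻⁸ × 1.67×10⁻⁴ × (918.9)⁴ = 6.75 W.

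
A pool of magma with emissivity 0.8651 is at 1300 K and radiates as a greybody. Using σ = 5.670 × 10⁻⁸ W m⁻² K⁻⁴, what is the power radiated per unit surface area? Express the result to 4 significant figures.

I ≈ 1.401×10⁵ W/m²

Stefan–Boltzmann: I = εσT⁴ = 0.8651 × 5.670×10⁻⁸ × (1300)⁴ = 1.401×10⁵ W/m².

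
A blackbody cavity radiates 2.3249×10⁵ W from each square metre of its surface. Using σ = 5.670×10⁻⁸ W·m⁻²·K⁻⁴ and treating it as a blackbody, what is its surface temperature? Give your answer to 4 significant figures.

T ≈ 1423 K

I = σT⁴, so T = (I/σ)^(1/4) = (2.3249×10⁵/(5.670×10⁻⁸))^(1/4) = 1423 K.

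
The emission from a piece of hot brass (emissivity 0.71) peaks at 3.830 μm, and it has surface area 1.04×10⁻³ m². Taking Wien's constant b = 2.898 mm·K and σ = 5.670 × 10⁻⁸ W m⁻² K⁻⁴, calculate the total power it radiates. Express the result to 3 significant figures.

Wien's law: T = b/λ_max = 2.898×10⁻³/3.830×10⁻⁶ = 756.658 K.
Area A = 1.04×10⁻³ m².
Then P = εσAT⁴ = 0.71×5.670×10⁻⁸×1.04×10⁻³×(756.658)⁴ = 13.7 W.

P ≈ 13.7 W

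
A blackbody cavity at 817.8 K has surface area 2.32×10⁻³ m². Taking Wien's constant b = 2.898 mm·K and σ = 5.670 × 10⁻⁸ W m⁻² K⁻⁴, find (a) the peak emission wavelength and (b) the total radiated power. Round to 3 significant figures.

λ_max ≈ 3.54 μm; P ≈ 58.8 W

(a) λ_max = b/T = 2.898×10⁻³/817.8 = 3.544×10⁻⁶ m = 3.54 μm.
Area A = 2.32×10⁻³ m².
(b) P = σAT⁴ = 5.670×10⁻⁸×2.32×10⁻³×(817.8)⁴ = 58.8 W.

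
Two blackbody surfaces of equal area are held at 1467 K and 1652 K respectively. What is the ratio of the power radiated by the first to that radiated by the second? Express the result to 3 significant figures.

With equal areas, P₁/P₂ = (T₁/T₂)⁴ = (1467/1652)⁴ = 0.622.

P₁/P₂ ≈ 0.622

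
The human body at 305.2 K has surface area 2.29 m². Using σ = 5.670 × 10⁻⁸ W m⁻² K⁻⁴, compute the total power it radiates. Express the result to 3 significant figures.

Area A = 2.29 m².
P = σAT⁴ = 5.670×10⁻⁸ × 2.29 × (305.2)⁴ = 1.13×10³ W.

P ≈ 1.13×10³ W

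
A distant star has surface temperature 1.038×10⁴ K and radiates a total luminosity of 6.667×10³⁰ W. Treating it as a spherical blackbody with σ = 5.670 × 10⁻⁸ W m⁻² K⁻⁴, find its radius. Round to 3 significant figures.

R ≈ 2.84×10¹⁰ m

L = 4πR²σT⁴ ⇒ R = √(L/(4πσT⁴)).
σT⁴ = 6.58222×10⁸ W/m², so R = √(6.667×10³⁰/(4π×6.58222×10⁸)) = 2.84×10¹⁰ m.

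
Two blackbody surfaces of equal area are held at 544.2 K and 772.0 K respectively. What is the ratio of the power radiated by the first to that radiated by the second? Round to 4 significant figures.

P₁/P₂ ≈ 0.2469

With equal areas, P₁/P₂ = (T₁/T₂)⁴ = (544.2/772.0)⁴ = 0.2469.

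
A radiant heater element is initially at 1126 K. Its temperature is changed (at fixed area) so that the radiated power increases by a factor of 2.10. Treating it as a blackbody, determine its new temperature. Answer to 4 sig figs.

T₂ ≈ 1355 K

P ∝ T⁴, so T₂/T₁ = (P₂/P₁)^(1/4) = (2.10)^(1/4) = 1.20380.
T₂ = 1126 × 1.20380 = 1355 K.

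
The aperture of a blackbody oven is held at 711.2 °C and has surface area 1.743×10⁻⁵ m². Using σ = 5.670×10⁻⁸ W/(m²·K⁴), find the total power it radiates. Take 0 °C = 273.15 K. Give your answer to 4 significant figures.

T = 711.2 °C + 273.15 = 984.35 K.
Area A = 1.743×10⁻⁵ m².
P = σAT⁴ = 5.670×10⁻⁸ × 1.743×10⁻⁵ × (984.35)⁴ = 0.9279 W.

P ≈ 0.9279 W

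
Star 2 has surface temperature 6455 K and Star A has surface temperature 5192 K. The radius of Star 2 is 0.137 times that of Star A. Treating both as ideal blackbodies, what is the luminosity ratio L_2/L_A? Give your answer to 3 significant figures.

L ∝ R²T⁴, so L_2/L_A = (R_2/R_A)²(T_2/T_A)⁴ = (0.137)² × (6455/5192)⁴ = 0.018769 × 2.38917 = 0.0448.

L_2/L_A ≈ 0.0448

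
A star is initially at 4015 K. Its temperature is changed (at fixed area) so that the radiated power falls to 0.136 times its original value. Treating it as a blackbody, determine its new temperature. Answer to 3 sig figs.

T₂ ≈ 2.44×10³ K

P ∝ T⁴, so T₂/T₁ = (P₂/P₁)^(1/4) = (0.136)^(1/4) = 0.607274.
T₂ = 4015 × 0.607274 = 2.44×10³ K.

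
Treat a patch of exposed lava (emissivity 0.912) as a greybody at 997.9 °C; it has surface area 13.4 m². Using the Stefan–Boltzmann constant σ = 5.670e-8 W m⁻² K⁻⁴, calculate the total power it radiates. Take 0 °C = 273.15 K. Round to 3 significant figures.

P ≈ 1.81×10⁶ W

T = 997.9 °C + 273.15 = 1271.05 K.
Area A = 13.4 m².
P = εσAT⁴ = 0.912 × 5.670×10⁻⁸ × 13.4 × (1271.05)⁴ = 1.81×10⁶ W.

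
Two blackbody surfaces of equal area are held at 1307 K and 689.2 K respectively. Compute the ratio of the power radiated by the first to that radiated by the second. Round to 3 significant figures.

P₁/P₂ ≈ 12.9

With equal areas, P₁/P₂ = (T₁/T₂)⁴ = (1307/689.2)⁴ = 12.9.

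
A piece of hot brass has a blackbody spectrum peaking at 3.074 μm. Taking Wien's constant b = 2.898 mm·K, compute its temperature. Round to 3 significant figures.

T ≈ 943 K

Wien's law gives T = b/λ_max = (2.898×10⁻³ m·K)/(3.074×10⁻⁶ m) = 943 K.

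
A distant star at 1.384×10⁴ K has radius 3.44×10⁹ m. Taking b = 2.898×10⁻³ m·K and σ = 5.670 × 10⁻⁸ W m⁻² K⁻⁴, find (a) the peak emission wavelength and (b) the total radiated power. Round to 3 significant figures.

λ_max ≈ 209 nm; P ≈ 3.09×10²⁹ W

(a) λ_max = b/T = 2.898×10⁻³/1.384×10⁴ = 2.094×10⁻⁷ m = 209 nm.
Surface area A = 4πR² = 4π(3.44×10⁹ m)² = 1.48705×10²⁰ m².
(b) P = σAT⁴ = 5.670×10⁻⁸×1.48705×10²⁰×(1.384×10⁴)⁴ = 3.09×10²⁹ W.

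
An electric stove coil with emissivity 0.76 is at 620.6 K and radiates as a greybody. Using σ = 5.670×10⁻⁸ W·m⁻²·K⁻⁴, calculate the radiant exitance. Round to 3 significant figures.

I ≈ 6.39×10³ W/m²

Stefan–Boltzmann: I = εσT⁴ = 0.76 × 5.670×10⁻⁸ × (620.6)⁴ = 6.39×10³ W/m².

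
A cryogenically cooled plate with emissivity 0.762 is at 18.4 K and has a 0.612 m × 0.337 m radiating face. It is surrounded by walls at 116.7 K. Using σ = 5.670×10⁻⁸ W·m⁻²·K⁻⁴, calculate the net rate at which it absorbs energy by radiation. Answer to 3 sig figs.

Area A = 0.612 × 0.337 = 0.206244 m².
Net radiated power P_net = εσA(T⁴ − T₀⁴) = 0.762×5.670×10⁻⁸×0.206244×(18.4⁴ − 116.7⁴).
T⁴ − T₀⁴ = 1.14623×10⁵ − 1.85474×10⁸ = -1.85359×10⁸ K⁴, so P_net = -1.65 W — negative, meaning a net gain of 1.65 W.

Net gain ≈ 1.65 W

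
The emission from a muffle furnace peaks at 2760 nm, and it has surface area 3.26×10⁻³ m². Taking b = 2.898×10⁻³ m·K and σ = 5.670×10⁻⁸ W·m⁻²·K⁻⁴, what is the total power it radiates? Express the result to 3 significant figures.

Wien's law: T = b/λ_max = 2.898×10⁻³/2.760×10⁻⁶ = 1050.00 K.
Area A = 3.26×10⁻³ m².
Then P = σAT⁴ = 5.670×10⁻⁸×3.26×10⁻³×(1050.00)⁴ = 225 W.

P ≈ 225 W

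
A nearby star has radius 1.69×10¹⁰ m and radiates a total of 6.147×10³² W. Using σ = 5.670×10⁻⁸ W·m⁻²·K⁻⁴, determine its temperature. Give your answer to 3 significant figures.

T ≈ 4.17×10⁴ K

Surface area A = 4πR² = 4π(1.69×10¹⁰ m)² = 3.58908×10²¹ m².
P = σAT⁴ ⇒ T = (P/(σA))^(1/4) = (6.147×10³²/(5.670×10⁻⁸×3.58908×10²¹))^(1/4) = 4.17×10⁴ K.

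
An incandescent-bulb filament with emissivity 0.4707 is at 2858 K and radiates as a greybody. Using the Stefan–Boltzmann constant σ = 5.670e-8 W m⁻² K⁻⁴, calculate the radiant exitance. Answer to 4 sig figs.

I ≈ 1.781×10⁶ W/m²

Stefan–Boltzmann: I = εσT⁴ = 0.4707 × 5.670×10⁻⁸ × (2858)⁴ = 1.781×10⁶ W/m².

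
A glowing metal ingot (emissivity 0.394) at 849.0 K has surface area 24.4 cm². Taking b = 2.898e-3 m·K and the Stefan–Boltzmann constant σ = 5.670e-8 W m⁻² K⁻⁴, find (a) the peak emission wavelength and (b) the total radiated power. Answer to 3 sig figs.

(a) λ_max = b/T = 2.898×10⁻³/849.0 = 3.413×10⁻⁶ m = 3.41 μm.
Area A = 24.4 cm² = 2.44×10⁻³ m².
(b) P = εσAT⁴ = 0.394×5.670×10⁻⁸×2.44×10⁻³×(849.0)⁴ = 28.3 W.

λ_max ≈ 3.41 μm; P ≈ 28.3 W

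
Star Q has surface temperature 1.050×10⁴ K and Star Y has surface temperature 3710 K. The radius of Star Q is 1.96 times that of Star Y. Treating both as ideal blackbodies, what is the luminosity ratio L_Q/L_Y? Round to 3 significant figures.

L ∝ R²T⁴, so L_Q/L_Y = (R_Q/R_Y)²(T_Q/T_Y)⁴ = (1.96)² × (1.050×10⁴/3710)⁴ = 3.8416 × 64.1596 = 246.

L_Q/L_Y ≈ 246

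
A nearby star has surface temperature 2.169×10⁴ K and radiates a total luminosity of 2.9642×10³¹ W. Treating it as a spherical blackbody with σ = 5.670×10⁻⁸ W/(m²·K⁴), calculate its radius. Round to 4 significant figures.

R ≈ 1.371×10¹⁰ m

L = 4πR²σT⁴ ⇒ R = √(L/(4πσT⁴)).
σT⁴ = 1.25494×10¹⁰ W/m², so R = √(2.9642×10³¹/(4π×1.25494×10¹⁰)) = 1.371×10¹⁰ m.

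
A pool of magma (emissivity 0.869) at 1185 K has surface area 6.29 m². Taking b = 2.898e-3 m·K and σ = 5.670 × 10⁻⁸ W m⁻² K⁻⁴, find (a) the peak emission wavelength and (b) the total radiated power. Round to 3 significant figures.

(a) λ_max = b/T = 2.898×10⁻³/1185 = 2.446×10⁻⁶ m = 2.45×10³ nm.
Area A = 6.29 m².
(b) P = εσAT⁴ = 0.869×5.670×10⁻⁸×6.29×(1185)⁴ = 6.11×10⁵ W.

λ_max ≈ 2.45×10³ nm; P ≈ 6.11×10⁵ W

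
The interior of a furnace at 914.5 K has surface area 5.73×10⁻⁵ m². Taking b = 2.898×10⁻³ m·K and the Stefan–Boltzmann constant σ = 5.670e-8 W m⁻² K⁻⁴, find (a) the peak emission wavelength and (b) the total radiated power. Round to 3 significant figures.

λ_max ≈ 3.17 μm; P ≈ 2.27 W

(a) λ_max = b/T = 2.898×10⁻³/914.5 = 3.169×10⁻⁶ m = 3.17 μm.
Area A = 5.73×10⁻⁵ m².
(b) P = σAT⁴ = 5.670×10⁻⁸×5.73×10⁻⁵×(914.5)⁴ = 2.27 W.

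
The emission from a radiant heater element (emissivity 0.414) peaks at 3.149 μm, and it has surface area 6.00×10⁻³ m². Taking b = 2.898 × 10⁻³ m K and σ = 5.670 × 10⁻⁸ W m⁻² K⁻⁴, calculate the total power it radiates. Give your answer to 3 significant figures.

Wien's law: T = b/λ_max = 2.898×10⁻³/3.149×10⁻⁶ = 920.292 K.
Area A = 6.00×10⁻³ m².
Then P = εσAT⁴ = 0.414×5.670×10⁻⁸×6.00×10⁻³×(920.292)⁴ = 101 W.

P ≈ 101 W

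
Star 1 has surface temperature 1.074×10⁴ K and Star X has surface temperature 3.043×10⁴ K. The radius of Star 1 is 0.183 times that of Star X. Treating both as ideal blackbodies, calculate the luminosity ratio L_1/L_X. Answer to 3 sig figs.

L ∝ R²T⁴, so L_1/L_X = (R_1/R_X)²(T_1/T_X)⁴ = (0.183)² × (1.074×10⁴/3.043×10⁴)⁴ = 0.033489 × 0.0155171 = 5.20×10⁻⁴.

L_1/L_X ≈ 5.20×10⁻⁴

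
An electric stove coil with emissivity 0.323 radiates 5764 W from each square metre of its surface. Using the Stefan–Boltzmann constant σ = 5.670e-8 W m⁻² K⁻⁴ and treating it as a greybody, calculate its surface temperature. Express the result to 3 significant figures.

T ≈ 749 K

I = εσT⁴, so T = (I/εσ)^(1/4) = (5764/(0.323×5.670×10⁻⁸))^(1/4) = 749 K.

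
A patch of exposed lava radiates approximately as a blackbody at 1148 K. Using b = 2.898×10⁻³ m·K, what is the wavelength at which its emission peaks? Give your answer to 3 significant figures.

Wien's displacement law: λ_max = b/T = (2.898×10⁻³ m·K)/(1148 K) = 2.524×10⁻⁶ m.
That is 2.52×10³ nm, in the infrared range.

λ_max ≈ 2.52×10³ nm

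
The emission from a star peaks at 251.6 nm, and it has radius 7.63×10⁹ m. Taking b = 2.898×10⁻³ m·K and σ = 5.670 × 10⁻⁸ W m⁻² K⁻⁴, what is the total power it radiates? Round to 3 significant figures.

Wien's law: T = b/λ_max = 2.898×10⁻³/2.516×10⁻⁷ = 11518.3 K.
Surface area A = 4πR² = 4π(7.63×10⁹ m)² = 7.31575×10²⁰ m².
Then P = σAT⁴ = 5.670×10⁻⁸×7.31575×10²⁰×(11518.3)⁴ = 7.30×10²⁹ W.

P ≈ 7.30×10²⁹ W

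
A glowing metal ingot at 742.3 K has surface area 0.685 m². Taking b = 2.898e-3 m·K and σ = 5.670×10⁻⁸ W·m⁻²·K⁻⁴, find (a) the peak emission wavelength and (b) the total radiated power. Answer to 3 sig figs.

(a) λ_max = b/T = 2.898×10⁻³/742.3 = 3.904×10⁻⁶ m = 3.90 μm.
Area A = 0.685 m².
(b) P = σAT⁴ = 5.670×10⁻⁸×0.685×(742.3)⁴ = 1.18×10⁴ W.

λ_max ≈ 3.90 μm; P ≈ 1.18×10⁴ W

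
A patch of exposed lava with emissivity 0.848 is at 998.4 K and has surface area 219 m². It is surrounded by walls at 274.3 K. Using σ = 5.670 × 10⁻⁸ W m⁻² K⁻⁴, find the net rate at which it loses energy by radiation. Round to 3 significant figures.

Net loss ≈ 1.04×10⁷ W

Area A = 219 m².
Net radiated power P_net = εσA(T⁴ − T₀⁴) = 0.848×5.670×10⁻⁸×219×(998.4⁴ − 274.3⁴).
T⁴ − T₀⁴ = 9.93615×10¹¹ − 5.66113×10⁹ = 9.87954×10¹¹ K⁴, so P_net = 1.04×10⁷ W.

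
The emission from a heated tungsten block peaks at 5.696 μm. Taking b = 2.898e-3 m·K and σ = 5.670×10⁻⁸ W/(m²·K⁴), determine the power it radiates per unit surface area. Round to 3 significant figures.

Wien's law: T = b/λ_max = 2.898×10⁻³/5.696×10⁻⁶ = 508.778 K.
Then I = σT⁴ = 5.670×10⁻⁸×(508.778)⁴ = 3.80×10³ W/m².

I ≈ 3.80×10³ W/m²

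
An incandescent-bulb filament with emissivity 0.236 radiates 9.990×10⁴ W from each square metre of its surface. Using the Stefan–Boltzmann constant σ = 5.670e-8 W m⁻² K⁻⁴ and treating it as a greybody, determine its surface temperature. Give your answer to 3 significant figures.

T ≈ 1.65×10³ K

I = εσT⁴, so T = (I/εσ)^(1/4) = (9.990×10⁴/(0.236×5.670×10⁻⁸))^(1/4) = 1.65×10³ K.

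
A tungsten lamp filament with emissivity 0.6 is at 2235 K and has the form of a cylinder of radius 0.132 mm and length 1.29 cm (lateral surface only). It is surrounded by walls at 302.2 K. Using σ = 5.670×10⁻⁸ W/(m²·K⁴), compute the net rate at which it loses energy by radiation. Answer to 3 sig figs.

Lateral area A = 2πrL = 2π×1.32×10⁻⁴×0.0129 = 1.06990×10⁻⁵ m².
Net radiated power P_net = εσA(T⁴ − T₀⁴) = 0.6×5.670×10⁻⁸×1.06990×10⁻⁵×(2235⁴ − 302.2⁴).
T⁴ − T₀⁴ = 2.49523×10¹³ − 8.34023×10⁹ = 2.49440×10¹³ K⁴, so P_net = 9.08 W.

Net loss ≈ 9.08 W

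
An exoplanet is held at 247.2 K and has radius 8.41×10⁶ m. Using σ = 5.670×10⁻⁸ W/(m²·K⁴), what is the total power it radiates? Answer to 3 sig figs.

Surface area A = 4πR² = 4π(8.41×10⁶ m)² = 8.88796×10¹⁴ m².
P = σAT⁴ = 5.670×10⁻⁸ × 8.88796×10¹⁴ × (247.2)⁴ = 1.88×10¹⁷ W.

P ≈ 1.88×10¹⁷ W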